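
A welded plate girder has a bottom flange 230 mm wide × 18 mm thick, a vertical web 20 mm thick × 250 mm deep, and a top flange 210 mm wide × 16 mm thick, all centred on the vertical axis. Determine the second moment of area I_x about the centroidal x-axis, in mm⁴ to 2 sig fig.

I_x ≈ 1.6 × 10⁸ mm⁴

Break the section into simple shapes (no overlaps), measuring from the bottom-left corner of the bounding box.
Bottom plate: 230 × 18, A = 4 140 mm², y = 9 mm, Ī = 111 780 mm⁴.
Web plate: 20 × 250, A = 5 000 mm², y = 143 mm, Ī = 26 041 667 mm⁴.
Top plate: 210 × 16, A = 3 360 mm², y = 276 mm, Ī = 71 680 mm⁴.
Centroid: ȳ = ΣA·y / ΣA = 134.4 mm.
Transfer each piece to the centroidal x-axis using Ī + A·d² with d = y − 134.4:
  bottom plate: d = -125.4 mm → contributes +65 182 382 mm⁴
  web plate: d = 8.63 mm → contributes +26 414 086 mm⁴
  top plate: d = 141.6 mm → contributes +67 470 492 mm⁴
Total I = 159 066 959 mm⁴.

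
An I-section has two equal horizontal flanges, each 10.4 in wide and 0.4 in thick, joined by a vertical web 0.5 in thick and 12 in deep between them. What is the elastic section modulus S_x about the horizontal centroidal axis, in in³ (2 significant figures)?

Split into non-overlapping primitives; take the origin at the lower-left of the bounding box.
Bottom flange: 10.4 × 0.4, A = 4.16 in², y = 0.2 in, Ī = 0.05547 in⁴.
Web: 0.5 × 12, A = 6 in², y = 6.4 in, Ī = 72 in⁴.
Top flange: 10.4 × 0.4, A = 4.16 in², y = 12.6 in, Ī = 0.05547 in⁴.
By symmetry the centroid is at mid-height, ȳ = 6.4 in.
Transfer each piece to the horizontal centroidal axis using Ī + A·d² with d = y − 6.4:
  bottom flange: d = -6.2 in → contributes +160 in⁴
  web: d = 0 in → contributes +72 in⁴
  top flange: d = 6.2 in → contributes +160 in⁴
Total I = 391.9 in⁴.
Extreme fibre distance c = 6.4 in; S = I/c = 61.24 in³.

S_x ≈ 61 in³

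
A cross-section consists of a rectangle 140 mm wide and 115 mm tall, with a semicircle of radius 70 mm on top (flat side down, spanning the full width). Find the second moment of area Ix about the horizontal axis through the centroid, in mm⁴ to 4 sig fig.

Split into non-overlapping primitives; take the origin at the lower-left of the bounding box.
Rectangular body: 140 × 115, A = 16 100 mm², y = 57.5 mm, Ī = 17 743 542 mm⁴.
Semicircular cap: semicircle r = 70, A = 7696.9 mm², y = 144.709 mm, Ī = 2 635 265 mm⁴.
Centroid: ȳ = ΣA·y / ΣA = 85.707 mm.
Transfer each piece to the horizontal axis through the centroid using Ī + A·d² with d = y − 85.707:
  rectangular body: d = -28.207 mm → contributes +30 553 237 mm⁴
  semicircular cap: d = 59.002 mm → contributes +29 429 953 mm⁴
Total I = 59 983 190 mm⁴.

Ix ≈ 5.998 × 10⁷ mm⁴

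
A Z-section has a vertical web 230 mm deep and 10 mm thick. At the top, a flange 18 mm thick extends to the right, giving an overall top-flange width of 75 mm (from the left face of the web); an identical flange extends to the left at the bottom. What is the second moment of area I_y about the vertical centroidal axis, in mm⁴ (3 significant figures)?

I_y ≈ 4.13 × 10⁶ mm⁴

Decompose the section into non-overlapping parts with the origin at the bottom-left of its bounding rectangle.
Web: 10 × 230, A = 2 300 mm², x = 70 mm, Ī = 19 167 mm⁴.
Top flange (beyond web): 65 × 18, A = 1 170 mm², x = 107.5 mm, Ī = 411 938 mm⁴.
Bottom flange (beyond web): 65 × 18, A = 1 170 mm², x = 32.5 mm, Ī = 411 938 mm⁴.
Centroid: x̄ = ΣA·x / ΣA = 70 mm.
Transfer each piece to the vertical centroidal axis using Ī + A·d² with d = x − 70:
  web: d = 0 mm → contributes +19 167 mm⁴
  top flange (beyond web): d = 37.5 mm → contributes +2 057 250 mm⁴
  bottom flange (beyond web): d = -37.5 mm → contributes +2 057 250 mm⁴
Total I = 4 133 667 mm⁴.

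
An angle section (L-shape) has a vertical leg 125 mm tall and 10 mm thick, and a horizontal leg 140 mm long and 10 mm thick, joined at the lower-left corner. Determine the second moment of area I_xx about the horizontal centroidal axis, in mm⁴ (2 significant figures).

Break the section into simple shapes (no overlaps), measuring from the bottom-left corner of the bounding box.
Vertical leg: 10 × 125, A = 1 250 mm², y = 62.5 mm, Ī = 1 627 604 mm⁴.
Horizontal leg (remainder): 130 × 10, A = 1 300 mm², y = 5 mm, Ī = 10 833 mm⁴.
Centroid: ȳ = ΣA·y / ΣA = 33.19 mm.
Transfer each piece to the horizontal centroidal axis using Ī + A·d² with d = y − 33.19:
  vertical leg: d = 29.31 mm → contributes +2 701 722 mm⁴
  horizontal leg (remainder): d = -28.19 mm → contributes +1 043 639 mm⁴
Total I = 3 745 362 mm⁴.

I_xx ≈ 3.7 × 10⁶ mm⁴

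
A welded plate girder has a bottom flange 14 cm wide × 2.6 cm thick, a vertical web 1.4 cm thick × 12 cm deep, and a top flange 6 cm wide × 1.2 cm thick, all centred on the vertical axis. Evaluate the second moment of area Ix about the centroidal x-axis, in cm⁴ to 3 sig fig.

Break the section into simple shapes (no overlaps), measuring from the bottom-left corner of the bounding box.
Bottom plate: 14 × 2.6, A = 36.4 cm², y = 1.3 cm, Ī = 20.505 cm⁴.
Web plate: 1.4 × 12, A = 16.8 cm², y = 8.6 cm, Ī = 201.6 cm⁴.
Top plate: 6 × 1.2, A = 7.2 cm², y = 15.2 cm, Ī = 0.864 cm⁴.
Centroid: ȳ = ΣA·y / ΣA = 4.9874 cm.
Transfer each piece to the centroidal x-axis using Ī + A·d² with d = y − 4.9874:
  bottom plate: d = -3.6874 cm → contributes +515.44 cm⁴
  web plate: d = 3.6126 cm → contributes +420.85 cm⁴
  top plate: d = 10.213 cm → contributes +751.8 cm⁴
Total I = 1688.1 cm⁴.

Ix ≈ 1690 cm⁴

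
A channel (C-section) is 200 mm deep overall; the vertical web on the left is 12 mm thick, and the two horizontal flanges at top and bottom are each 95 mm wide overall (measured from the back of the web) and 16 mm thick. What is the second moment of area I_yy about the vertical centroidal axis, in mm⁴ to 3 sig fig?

I_yy ≈ 4.40 × 10⁶ mm⁴

Decompose the section into non-overlapping parts with the origin at the bottom-left of its bounding rectangle.
Web: 12 × 200, A = 2 400 mm², x = 6 mm, Ī = 28 800 mm⁴.
Top flange (beyond web): 83 × 16, A = 1 328 mm², x = 53.5 mm, Ī = 762 383 mm⁴.
Bottom flange (beyond web): 83 × 16, A = 1 328 mm², x = 53.5 mm, Ī = 762 383 mm⁴.
Centroid: x̄ = ΣA·x / ΣA = 30.953 mm.
Transfer each piece to the vertical centroidal axis using Ī + A·d² with d = x − 30.953:
  web: d = -24.953 mm → contributes +1 523 109 mm⁴
  top flange (beyond web): d = 22.547 mm → contributes +1 437 522 mm⁴
  bottom flange (beyond web): d = 22.547 mm → contributes +1 437 522 mm⁴
Total I = 4 398 154 mm⁴.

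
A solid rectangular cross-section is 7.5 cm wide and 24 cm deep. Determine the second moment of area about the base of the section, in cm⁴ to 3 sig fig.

I_base ≈ 3.46 × 10⁴ cm⁴

The section: 7.5 × 24, A = 180 cm², y = 12 cm, Ī = 8 640 cm⁴.
Transfer it to the bottom edge using Ī + A·d² with d = y − 0:
  the section: d = 12 cm → contributes +34 560 cm⁴
Total I = 34 560 cm⁴.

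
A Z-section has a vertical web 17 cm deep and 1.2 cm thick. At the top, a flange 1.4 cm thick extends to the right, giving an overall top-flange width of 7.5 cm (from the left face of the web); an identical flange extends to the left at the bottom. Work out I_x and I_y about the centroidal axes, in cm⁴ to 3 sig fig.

Split into non-overlapping primitives; take the origin at the lower-left of the bounding box.
Web: 1.2 × 17, A = 20.4 cm², y = 8.5 cm, Ī = 491.3 cm⁴.
Top flange (beyond web): 6.3 × 1.4, A = 8.82 cm², y = 16.3 cm, Ī = 1.4406 cm⁴.
Bottom flange (beyond web): 6.3 × 1.4, A = 8.82 cm², y = 0.7 cm, Ī = 1.4406 cm⁴.
Centroid: ȳ = ΣA·y / ΣA = 8.5 cm.
Transfer each piece to the centroidal x-axis using Ī + A·d² with d = y − 8.5:
  web: d = 0 cm → contributes +491.3 cm⁴
  top flange (beyond web): d = 7.8 cm → contributes +538.05 cm⁴
  bottom flange (beyond web): d = -7.8 cm → contributes +538.05 cm⁴
Total I = 1567.4 cm⁴.
For the y-axis: x̄ = 6.9 cm.
Repeating about the centroidal y-axis gives I_y = 308.85 cm⁴.

I_x ≈ 1570 cm⁴, I_y ≈ 309 cm⁴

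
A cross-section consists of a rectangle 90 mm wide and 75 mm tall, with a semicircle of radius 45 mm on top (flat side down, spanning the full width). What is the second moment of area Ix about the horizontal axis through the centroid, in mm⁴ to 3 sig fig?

Split into non-overlapping primitives; take the origin at the lower-left of the bounding box.
Rectangular body: 90 × 75, A = 6 750 mm², y = 37.5 mm, Ī = 3 164 063 mm⁴.
Semicircular cap: semicircle r = 45, A = 3180.9 mm², y = 94.099 mm, Ī = 450 072 mm⁴.
Centroid: ȳ = ΣA·y / ΣA = 55.629 mm.
Transfer each piece to the horizontal axis through the centroid using Ī + A·d² with d = y − 55.629:
  rectangular body: d = -18.129 mm → contributes +5 382 417 mm⁴
  semicircular cap: d = 38.47 mm → contributes +5 157 566 mm⁴
Total I = 10 539 983 mm⁴.

Ix ≈ 1.05 × 10⁷ mm⁴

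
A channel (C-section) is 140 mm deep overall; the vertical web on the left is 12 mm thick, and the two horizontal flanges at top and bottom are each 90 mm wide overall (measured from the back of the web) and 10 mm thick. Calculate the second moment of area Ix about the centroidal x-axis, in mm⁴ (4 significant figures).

Split into non-overlapping primitives; take the origin at the lower-left of the bounding box.
Web: 12 × 140, A = 1 680 mm², y = 70 mm, Ī = 2 744 000 mm⁴.
Top flange (beyond web): 78 × 10, A = 780 mm², y = 135 mm, Ī = 6 500 mm⁴.
Bottom flange (beyond web): 78 × 10, A = 780 mm², y = 5 mm, Ī = 6 500 mm⁴.
By symmetry the centroid is at mid-height, ȳ = 70 mm.
Transfer each piece to the centroidal x-axis using Ī + A·d² with d = y − 70:
  web: d = 0 mm → contributes +2 744 000 mm⁴
  top flange (beyond web): d = 65 mm → contributes +3 302 000 mm⁴
  bottom flange (beyond web): d = -65 mm → contributes +3 302 000 mm⁴
Total I = 9 348 000 mm⁴.

Ix ≈ 9.348 × 10⁶ mm⁴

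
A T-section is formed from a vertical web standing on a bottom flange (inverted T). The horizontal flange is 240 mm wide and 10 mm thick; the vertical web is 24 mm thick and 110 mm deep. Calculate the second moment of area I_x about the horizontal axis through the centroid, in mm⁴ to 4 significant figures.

Decompose the section into non-overlapping parts with the origin at the bottom-left of its bounding rectangle.
Flange: 240 × 10, A = 2 400 mm², y = 5 mm, Ī = 20 000 mm⁴.
Web: 24 × 110, A = 2 640 mm², y = 65 mm, Ī = 2 662 000 mm⁴.
Centroid: ȳ = ΣA·y / ΣA = 36.4286 mm.
Transfer each piece to the horizontal axis through the centroid using Ī + A·d² with d = y − 36.4286:
  flange: d = -31.4286 mm → contributes +2 390 612 mm⁴
  web: d = 28.5714 mm → contributes +4 817 102 mm⁴
Total I = 7 207 714 mm⁴.

I_x ≈ 7.208 × 10⁶ mm⁴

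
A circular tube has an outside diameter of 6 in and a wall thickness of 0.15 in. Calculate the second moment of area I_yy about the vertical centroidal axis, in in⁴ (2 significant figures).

I_yy ≈ 12 in⁴

Split into non-overlapping primitives; take the origin at the lower-left of the bounding box.
Outer circle: ⌀6, A = 28.27 in², x = 3 in, Ī = 63.62 in⁴.
Bore (subtracted): ⌀5.7, A = 25.52 in², x = 3 in, Ī = 51.82 in⁴.
By symmetry the centroid is at mid-width, x̄ = 3 in.
All pieces are centred on the vertical centroidal axis, so I = ΣĪ (holes subtracted) = 11.8 in⁴.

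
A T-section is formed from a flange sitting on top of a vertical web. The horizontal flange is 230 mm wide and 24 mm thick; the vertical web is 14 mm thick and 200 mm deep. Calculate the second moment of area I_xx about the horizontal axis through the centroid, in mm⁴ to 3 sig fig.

Decompose the section into non-overlapping parts with the origin at the bottom-left of its bounding rectangle.
Flange: 230 × 24, A = 5 520 mm², y = 212 mm, Ī = 264 960 mm⁴.
Web: 14 × 200, A = 2 800 mm², y = 100 mm, Ī = 9 333 333 mm⁴.
Centroid: ȳ = ΣA·y / ΣA = 174.31 mm.
Transfer each piece to the horizontal axis through the centroid using Ī + A·d² with d = y − 174.31:
  flange: d = 37.692 mm → contributes +8 107 280 mm⁴
  web: d = -74.308 mm → contributes +24 793 906 mm⁴
Total I = 32 901 186 mm⁴.

I_xx ≈ 3.29 × 10⁷ mm⁴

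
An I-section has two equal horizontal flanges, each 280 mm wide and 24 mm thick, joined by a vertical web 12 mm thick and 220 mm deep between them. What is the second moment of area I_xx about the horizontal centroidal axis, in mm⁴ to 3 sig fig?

I_xx ≈ 2.11 × 10⁸ mm⁴

Split into non-overlapping primitives; take the origin at the lower-left of the bounding box.
Bottom flange: 280 × 24, A = 6 720 mm², y = 12 mm, Ī = 322 560 mm⁴.
Web: 12 × 220, A = 2 640 mm², y = 134 mm, Ī = 10 648 000 mm⁴.
Top flange: 280 × 24, A = 6 720 mm², y = 256 mm, Ī = 322 560 mm⁴.
By symmetry the centroid is at mid-height, ȳ = 134 mm.
Transfer each piece to the horizontal centroidal axis using Ī + A·d² with d = y − 134:
  bottom flange: d = -122 mm → contributes +100 343 040 mm⁴
  web: d = 0 mm → contributes +10 648 000 mm⁴
  top flange: d = 122 mm → contributes +100 343 040 mm⁴
Total I = 211 334 080 mm⁴.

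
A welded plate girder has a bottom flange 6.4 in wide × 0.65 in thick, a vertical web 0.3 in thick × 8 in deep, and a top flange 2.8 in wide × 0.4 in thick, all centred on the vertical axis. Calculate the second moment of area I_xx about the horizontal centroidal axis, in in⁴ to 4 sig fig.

Treat the section as a set of non-overlapping primitives; coordinates are from the bounding-box lower-left.
Bottom plate: 6.4 × 0.65, A = 4.16 in², y = 0.325 in, Ī = 0.146467 in⁴.
Web plate: 0.3 × 8, A = 2.4 in², y = 4.65 in, Ī = 12.8 in⁴.
Top plate: 2.8 × 0.4, A = 1.12 in², y = 8.85 in, Ī = 0.0149333 in⁴.
Centroid: ȳ = ΣA·y / ΣA = 2.91979 in.
Transfer each piece to the horizontal centroidal axis using Ī + A·d² with d = y − 2.91979:
  bottom plate: d = -2.59479 in → contributes +28.1555 in⁴
  web plate: d = 1.73021 in → contributes +19.9847 in⁴
  top plate: d = 5.93021 in → contributes +39.4024 in⁴
Total I = 87.5426 in⁴.

I_xx ≈ 87.54 in⁴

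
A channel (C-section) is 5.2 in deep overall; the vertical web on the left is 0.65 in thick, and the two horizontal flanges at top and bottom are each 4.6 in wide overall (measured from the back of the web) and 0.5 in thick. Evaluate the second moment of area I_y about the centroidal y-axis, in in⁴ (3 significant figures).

I_y ≈ 14.9 in⁴

Split into non-overlapping primitives; take the origin at the lower-left of the bounding box.
Web: 0.65 × 5.2, A = 3.38 in², x = 0.325 in, Ī = 0.119 in⁴.
Top flange (beyond web): 3.95 × 0.5, A = 1.975 in², x = 2.625 in, Ī = 2.5679 in⁴.
Bottom flange (beyond web): 3.95 × 0.5, A = 1.975 in², x = 2.625 in, Ī = 2.5679 in⁴.
Centroid: x̄ = ΣA·x / ΣA = 1.5644 in.
Transfer each piece to the centroidal y-axis using Ī + A·d² with d = x − 1.5644:
  web: d = -1.2394 in → contributes +5.3113 in⁴
  top flange (beyond web): d = 1.0606 in → contributes +4.7894 in⁴
  bottom flange (beyond web): d = 1.0606 in → contributes +4.7894 in⁴
Total I = 14.89 in⁴.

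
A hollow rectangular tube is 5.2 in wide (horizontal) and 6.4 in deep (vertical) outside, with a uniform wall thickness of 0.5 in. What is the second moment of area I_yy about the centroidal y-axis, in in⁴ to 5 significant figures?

Decompose the section into non-overlapping parts with the origin at the bottom-left of its bounding rectangle.
Outer rectangle: 5.2 × 6.4, A = 33.28 in², x = 2.6 in, Ī = 74.99093 in⁴.
Inner void (subtracted): 4.2 × 5.4, A = 22.68 in², x = 2.6 in, Ī = 33.3396 in⁴.
By symmetry the centroid is at mid-width, x̄ = 2.6 in.
All pieces are centred on the centroidal y-axis, so I = ΣĪ (holes subtracted) = 41.65133 in⁴.

I_yy ≈ 41.651 in⁴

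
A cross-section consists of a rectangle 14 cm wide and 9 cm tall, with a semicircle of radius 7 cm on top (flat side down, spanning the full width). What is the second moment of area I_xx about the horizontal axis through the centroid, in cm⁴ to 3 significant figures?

I_xx ≈ 3780 cm⁴

Break the section into simple shapes (no overlaps), measuring from the bottom-left corner of the bounding box.
Rectangular body: 14 × 9, A = 126 cm², y = 4.5 cm, Ī = 850.5 cm⁴.
Semicircular cap: semicircle r = 7, A = 76.969 cm², y = 11.971 cm, Ī = 263.53 cm⁴.
Centroid: ȳ = ΣA·y / ΣA = 7.3331 cm.
Transfer each piece to the horizontal axis through the centroid using Ī + A·d² with d = y − 7.3331:
  rectangular body: d = -2.8331 cm → contributes +1861.8 cm⁴
  semicircular cap: d = 4.6378 cm → contributes +1919.1 cm⁴
Total I = 3780.9 cm⁴.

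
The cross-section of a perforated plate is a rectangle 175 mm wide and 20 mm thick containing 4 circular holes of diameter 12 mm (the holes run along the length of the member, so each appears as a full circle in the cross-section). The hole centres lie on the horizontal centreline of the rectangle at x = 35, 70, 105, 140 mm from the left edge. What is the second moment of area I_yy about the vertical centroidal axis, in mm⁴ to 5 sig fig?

I_yy ≈ 8.2355 × 10⁶ mm⁴

Break the section into simple shapes (no overlaps), measuring from the bottom-left corner of the bounding box.
Plate: 175 × 20, A = 3 500 mm², x = 87.5 mm, Ī = 8 932 292 mm⁴.
Hole 1 (subtracted): ⌀12, A = 113.0973 mm², x = 35 mm, Ī = 1017.876 mm⁴.
Hole 2 (subtracted): ⌀12, A = 113.0973 mm², x = 70 mm, Ī = 1017.876 mm⁴.
Hole 3 (subtracted): ⌀12, A = 113.0973 mm², x = 105 mm, Ī = 1017.876 mm⁴.
Hole 4 (subtracted): ⌀12, A = 113.0973 mm², x = 140 mm, Ī = 1017.876 mm⁴.
By symmetry the centroid is at mid-width, x̄ = 87.5 mm.
Transfer each piece to the vertical centroidal axis using Ī + A·d² with d = x − 87.5:
  plate: d = 0 mm → contributes +8 932 292 mm⁴
  hole 1: d = -52.5 mm → contributes −312742.4 mm⁴
  hole 2: d = -17.5 mm → contributes −35653.94 mm⁴
  hole 3: d = 17.5 mm → contributes −35653.94 mm⁴
  hole 4: d = 52.5 mm → contributes −312742.4 mm⁴
Total I = 8 235 499 mm⁴.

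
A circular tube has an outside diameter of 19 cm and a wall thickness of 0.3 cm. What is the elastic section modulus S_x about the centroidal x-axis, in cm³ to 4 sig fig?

S_x ≈ 81.11 cm³

Treat the section as a set of non-overlapping primitives; coordinates are from the bounding-box lower-left.
Outer circle: ⌀19, A = 283.529 cm², y = 9.5 cm, Ī = 6397.12 cm⁴.
Bore (subtracted): ⌀18.4, A = 265.904 cm², y = 9.5 cm, Ī = 5626.54 cm⁴.
By symmetry the centroid is at mid-height, ȳ = 9.5 cm.
All pieces are centred on the centroidal x-axis, so I = ΣĪ (holes subtracted) = 770.58 cm⁴.
Extreme fibre distance c = 9.5 cm; S = I/c = 81.1137 cm³.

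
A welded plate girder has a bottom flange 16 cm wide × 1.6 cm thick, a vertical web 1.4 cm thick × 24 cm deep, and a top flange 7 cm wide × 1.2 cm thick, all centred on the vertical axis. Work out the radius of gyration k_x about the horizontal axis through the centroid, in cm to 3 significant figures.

k_x ≈ 9.74 cm

Decompose the section into non-overlapping parts with the origin at the bottom-left of its bounding rectangle.
Bottom plate: 16 × 1.6, A = 25.6 cm², y = 0.8 cm, Ī = 5.4613 cm⁴.
Web plate: 1.4 × 24, A = 33.6 cm², y = 13.6 cm, Ī = 1612.8 cm⁴.
Top plate: 7 × 1.2, A = 8.4 cm², y = 26.2 cm, Ī = 1.008 cm⁴.
Centroid: ȳ = ΣA·y / ΣA = 10.318 cm.
Transfer each piece to the horizontal axis through the centroid using Ī + A·d² with d = y − 10.318:
  bottom plate: d = -9.5183 cm → contributes +2324.8 cm⁴
  web plate: d = 3.2817 cm → contributes +1974.6 cm⁴
  top plate: d = 15.882 cm → contributes +2119.7 cm⁴
Total I = 6419.2 cm⁴.
Radius of gyration: k = √(I/A) = √(6419.2 / 67.6) = 9.7446 cm.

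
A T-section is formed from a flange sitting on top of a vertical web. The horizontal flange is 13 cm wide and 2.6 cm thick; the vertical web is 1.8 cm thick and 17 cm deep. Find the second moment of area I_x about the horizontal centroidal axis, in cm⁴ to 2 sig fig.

Split into non-overlapping primitives; take the origin at the lower-left of the bounding box.
Flange: 13 × 2.6, A = 33.8 cm², y = 18.3 cm, Ī = 19.04 cm⁴.
Web: 1.8 × 17, A = 30.6 cm², y = 8.5 cm, Ī = 737 cm⁴.
Centroid: ȳ = ΣA·y / ΣA = 13.64 cm.
Transfer each piece to the horizontal centroidal axis using Ī + A·d² with d = y − 13.64:
  flange: d = 4.657 cm → contributes +751.9 cm⁴
  web: d = -5.143 cm → contributes +1 546 cm⁴
Total I = 2 298 cm⁴.

I_x ≈ 2300 cm⁴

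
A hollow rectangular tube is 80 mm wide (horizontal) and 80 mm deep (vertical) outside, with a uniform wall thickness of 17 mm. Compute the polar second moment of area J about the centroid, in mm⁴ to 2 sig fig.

J ≈ 6.1 × 10⁶ mm⁴

Decompose the section into non-overlapping parts with the origin at the bottom-left of its bounding rectangle.
Outer rectangle: 80 × 80, A = 6 400 mm², y = 40 mm, Ī = 3 413 333 mm⁴.
Inner void (subtracted): 46 × 46, A = 2 116 mm², y = 40 mm, Ī = 373 121 mm⁴.
By symmetry the centroid is at mid-height, ȳ = 40 mm.
All pieces are centred on the centroidal x-axis, so I = ΣĪ (holes subtracted) = 3 040 212 mm⁴.
Repeating about the centroidal y-axis gives I_y = 3 040 212 mm⁴.
Polar second moment: J = I_x + I_y = 6 080 424 mm⁴.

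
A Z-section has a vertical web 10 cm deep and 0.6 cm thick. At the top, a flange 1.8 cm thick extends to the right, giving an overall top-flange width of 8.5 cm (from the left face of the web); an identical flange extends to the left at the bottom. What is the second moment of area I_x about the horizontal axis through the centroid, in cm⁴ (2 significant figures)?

I_x ≈ 540 cm⁴

Treat the section as a set of non-overlapping primitives; coordinates are from the bounding-box lower-left.
Web: 0.6 × 10, A = 6 cm², y = 5 cm, Ī = 50 cm⁴.
Top flange (beyond web): 7.9 × 1.8, A = 14.22 cm², y = 9.1 cm, Ī = 3.839 cm⁴.
Bottom flange (beyond web): 7.9 × 1.8, A = 14.22 cm², y = 0.9 cm, Ī = 3.839 cm⁴.
Centroid: ȳ = ΣA·y / ΣA = 5 cm.
Transfer each piece to the horizontal axis through the centroid using Ī + A·d² with d = y − 5:
  web: d = 0 cm → contributes +50 cm⁴
  top flange (beyond web): d = 4.1 cm → contributes +242.9 cm⁴
  bottom flange (beyond web): d = -4.1 cm → contributes +242.9 cm⁴
Total I = 535.8 cm⁴.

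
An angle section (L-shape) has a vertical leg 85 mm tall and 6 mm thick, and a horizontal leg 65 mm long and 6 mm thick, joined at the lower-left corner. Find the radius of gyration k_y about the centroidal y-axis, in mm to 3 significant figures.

k_y ≈ 19.4 mm

Split into non-overlapping primitives; take the origin at the lower-left of the bounding box.
Vertical leg: 6 × 85, A = 510 mm², x = 3 mm, Ī = 1 530 mm⁴.
Horizontal leg (remainder): 59 × 6, A = 354 mm², x = 35.5 mm, Ī = 102 690 mm⁴.
Centroid: x̄ = ΣA·x / ΣA = 16.316 mm.
Transfer each piece to the centroidal y-axis using Ī + A·d² with d = x − 16.316:
  vertical leg: d = -13.316 mm → contributes +91 961 mm⁴
  horizontal leg (remainder): d = 19.184 mm → contributes +232 971 mm⁴
Total I = 324 932 mm⁴.
Radius of gyration: k = √(I/A) = √(324 932 / 864) = 19.393 mm.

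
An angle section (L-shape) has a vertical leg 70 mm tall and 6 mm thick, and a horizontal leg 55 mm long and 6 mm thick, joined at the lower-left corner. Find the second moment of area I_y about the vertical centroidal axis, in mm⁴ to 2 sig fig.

I_y ≈ 1.9 × 10⁵ mm⁴

Treat the section as a set of non-overlapping primitives; coordinates are from the bounding-box lower-left.
Vertical leg: 6 × 70, A = 420 mm², x = 3 mm, Ī = 1 260 mm⁴.
Horizontal leg (remainder): 49 × 6, A = 294 mm², x = 30.5 mm, Ī = 58 825 mm⁴.
Centroid: x̄ = ΣA·x / ΣA = 14.32 mm.
Transfer each piece to the vertical centroidal axis using Ī + A·d² with d = x − 14.32:
  vertical leg: d = -11.32 mm → contributes +55 113 mm⁴
  horizontal leg (remainder): d = 16.18 mm → contributes +135 758 mm⁴
Total I = 190 871 mm⁴.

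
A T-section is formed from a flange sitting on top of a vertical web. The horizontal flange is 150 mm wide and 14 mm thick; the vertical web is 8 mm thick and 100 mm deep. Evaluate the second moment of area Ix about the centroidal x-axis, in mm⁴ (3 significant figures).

Ix ≈ 2.58 × 10⁶ mm⁴

Treat the section as a set of non-overlapping primitives; coordinates are from the bounding-box lower-left.
Flange: 150 × 14, A = 2 100 mm², y = 107 mm, Ī = 34 300 mm⁴.
Web: 8 × 100, A = 800 mm², y = 50 mm, Ī = 666 667 mm⁴.
Centroid: ȳ = ΣA·y / ΣA = 91.276 mm.
Transfer each piece to the centroidal x-axis using Ī + A·d² with d = y − 91.276:
  flange: d = 15.724 mm → contributes +553 522 mm⁴
  web: d = -41.276 mm → contributes +2 029 624 mm⁴
Total I = 2 583 146 mm⁴.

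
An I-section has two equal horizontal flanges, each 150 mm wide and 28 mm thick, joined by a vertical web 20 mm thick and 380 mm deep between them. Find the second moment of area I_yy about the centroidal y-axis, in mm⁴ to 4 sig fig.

Treat the section as a set of non-overlapping primitives; coordinates are from the bounding-box lower-left.
Bottom flange: 150 × 28, A = 4 200 mm², x = 75 mm, Ī = 7 875 000 mm⁴.
Web: 20 × 380, A = 7 600 mm², x = 75 mm, Ī = 253 333 mm⁴.
Top flange: 150 × 28, A = 4 200 mm², x = 75 mm, Ī = 7 875 000 mm⁴.
By symmetry the centroid is at mid-width, x̄ = 75 mm.
All pieces are centred on the centroidal y-axis, so I = ΣĪ = 16 003 333 mm⁴.

I_yy ≈ 1.600 × 10⁷ mm⁴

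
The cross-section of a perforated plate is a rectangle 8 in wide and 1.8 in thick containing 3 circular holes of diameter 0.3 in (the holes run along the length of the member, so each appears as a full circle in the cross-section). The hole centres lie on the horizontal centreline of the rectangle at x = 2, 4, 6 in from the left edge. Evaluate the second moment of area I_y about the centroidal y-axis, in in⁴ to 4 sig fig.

I_y ≈ 76.23 in⁴

Treat the section as a set of non-overlapping primitives; coordinates are from the bounding-box lower-left.
Plate: 8 × 1.8, A = 14.4 in², x = 4 in, Ī = 76.8 in⁴.
Hole 1 (subtracted): ⌀0.3, A = 0.0706858 in², x = 2 in, Ī = 0.000397608 in⁴.
Hole 2 (subtracted): ⌀0.3, A = 0.0706858 in², x = 4 in, Ī = 0.000397608 in⁴.
Hole 3 (subtracted): ⌀0.3, A = 0.0706858 in², x = 6 in, Ī = 0.000397608 in⁴.
By symmetry the centroid is at mid-width, x̄ = 4 in.
Transfer each piece to the centroidal y-axis using Ī + A·d² with d = x − 4:
  plate: d = 0 in → contributes +76.8 in⁴
  hole 1: d = -2 in → contributes −0.283141 in⁴
  hole 2: d = 0 in → contributes −0.000397608 in⁴
  hole 3: d = 2 in → contributes −0.283141 in⁴
Total I = 76.2333 in⁴.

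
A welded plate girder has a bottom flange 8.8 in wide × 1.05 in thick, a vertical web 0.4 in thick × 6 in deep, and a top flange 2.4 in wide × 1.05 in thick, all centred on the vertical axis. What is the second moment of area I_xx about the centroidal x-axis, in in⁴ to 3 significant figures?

I_xx ≈ 115 in⁴

Treat the section as a set of non-overlapping primitives; coordinates are from the bounding-box lower-left.
Bottom plate: 8.8 × 1.05, A = 9.24 in², y = 0.525 in, Ī = 0.84893 in⁴.
Web plate: 0.4 × 6, A = 2.4 in², y = 4.05 in, Ī = 7.2 in⁴.
Top plate: 2.4 × 1.05, A = 2.52 in², y = 7.575 in, Ī = 0.23153 in⁴.
Centroid: ȳ = ΣA·y / ΣA = 2.3771 in.
Transfer each piece to the centroidal x-axis using Ī + A·d² with d = y − 2.3771:
  bottom plate: d = -1.8521 in → contributes +32.545 in⁴
  web plate: d = 1.6729 in → contributes +13.916 in⁴
  top plate: d = 5.1979 in → contributes +68.317 in⁴
Total I = 114.78 in⁴.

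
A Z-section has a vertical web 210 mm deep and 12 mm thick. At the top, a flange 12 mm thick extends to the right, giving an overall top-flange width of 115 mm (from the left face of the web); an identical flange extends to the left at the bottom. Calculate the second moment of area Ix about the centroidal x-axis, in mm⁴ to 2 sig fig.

Break the section into simple shapes (no overlaps), measuring from the bottom-left corner of the bounding box.
Web: 12 × 210, A = 2 520 mm², y = 105 mm, Ī = 9 261 000 mm⁴.
Top flange (beyond web): 103 × 12, A = 1 236 mm², y = 204 mm, Ī = 14 832 mm⁴.
Bottom flange (beyond web): 103 × 12, A = 1 236 mm², y = 6 mm, Ī = 14 832 mm⁴.
Centroid: ȳ = ΣA·y / ΣA = 105 mm.
Transfer each piece to the centroidal x-axis using Ī + A·d² with d = y − 105:
  web: d = 0 mm → contributes +9 261 000 mm⁴
  top flange (beyond web): d = 99 mm → contributes +12 128 868 mm⁴
  bottom flange (beyond web): d = -99 mm → contributes +12 128 868 mm⁴
Total I = 33 518 736 mm⁴.

Ix ≈ 3.4 × 10⁷ mm⁴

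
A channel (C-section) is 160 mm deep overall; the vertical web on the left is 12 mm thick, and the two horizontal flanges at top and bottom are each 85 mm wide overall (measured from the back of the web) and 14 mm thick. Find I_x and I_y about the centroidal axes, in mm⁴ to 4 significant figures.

Decompose the section into non-overlapping parts with the origin at the bottom-left of its bounding rectangle.
Web: 12 × 160, A = 1 920 mm², y = 80 mm, Ī = 4 096 000 mm⁴.
Top flange (beyond web): 73 × 14, A = 1 022 mm², y = 153 mm, Ī = 16692.7 mm⁴.
Bottom flange (beyond web): 73 × 14, A = 1 022 mm², y = 7 mm, Ī = 16692.7 mm⁴.
By symmetry the centroid is at mid-height, ȳ = 80 mm.
Transfer each piece to the centroidal x-axis using Ī + A·d² with d = y − 80:
  web: d = 0 mm → contributes +4 096 000 mm⁴
  top flange (beyond web): d = 73 mm → contributes +5 462 931 mm⁴
  bottom flange (beyond web): d = -73 mm → contributes +5 462 931 mm⁴
Total I = 15 021 861 mm⁴.
For the y-axis: x̄ = 27.9147 mm.
Repeating about the centroidal y-axis gives I_y = 2 718 989 mm⁴.

I_x ≈ 1.502 × 10⁷ mm⁴, I_y ≈ 2.719 × 10⁶ mm⁴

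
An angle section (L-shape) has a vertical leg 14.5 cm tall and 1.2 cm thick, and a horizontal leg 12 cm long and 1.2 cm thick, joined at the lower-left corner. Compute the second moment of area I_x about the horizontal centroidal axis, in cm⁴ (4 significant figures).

Break the section into simple shapes (no overlaps), measuring from the bottom-left corner of the bounding box.
Vertical leg: 1.2 × 14.5, A = 17.4 cm², y = 7.25 cm, Ī = 304.863 cm⁴.
Horizontal leg (remainder): 10.8 × 1.2, A = 12.96 cm², y = 0.6 cm, Ī = 1.5552 cm⁴.
Centroid: ȳ = ΣA·y / ΣA = 4.41126 cm.
Transfer each piece to the horizontal centroidal axis using Ī + A·d² with d = y − 4.41126:
  vertical leg: d = 2.83874 cm → contributes +445.079 cm⁴
  horizontal leg (remainder): d = -3.81126 cm → contributes +189.809 cm⁴
Total I = 634.888 cm⁴.

I_x ≈ 634.9 cm⁴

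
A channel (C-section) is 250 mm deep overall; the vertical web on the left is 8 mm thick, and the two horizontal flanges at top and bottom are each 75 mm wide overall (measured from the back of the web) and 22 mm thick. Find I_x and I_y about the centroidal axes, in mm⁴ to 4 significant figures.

Treat the section as a set of non-overlapping primitives; coordinates are from the bounding-box lower-left.
Web: 8 × 250, A = 2 000 mm², y = 125 mm, Ī = 10 416 667 mm⁴.
Top flange (beyond web): 67 × 22, A = 1 474 mm², y = 239 mm, Ī = 59451.3 mm⁴.
Bottom flange (beyond web): 67 × 22, A = 1 474 mm², y = 11 mm, Ī = 59451.3 mm⁴.
By symmetry the centroid is at mid-height, ȳ = 125 mm.
Transfer each piece to the centroidal x-axis using Ī + A·d² with d = y − 125:
  web: d = 0 mm → contributes +10 416 667 mm⁴
  top flange (beyond web): d = 114 mm → contributes +19 215 555 mm⁴
  bottom flange (beyond web): d = -114 mm → contributes +19 215 555 mm⁴
Total I = 48 847 777 mm⁴.
For the y-axis: x̄ = 26.3424 mm.
Repeating about the centroidal y-axis gives I_y = 2 789 141 mm⁴.

I_x ≈ 4.885 × 10⁷ mm⁴, I_y ≈ 2.789 × 10⁶ mm⁴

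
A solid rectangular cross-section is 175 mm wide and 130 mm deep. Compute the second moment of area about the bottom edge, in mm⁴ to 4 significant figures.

The section: 175 × 130, A = 22 750 mm², y = 65 mm, Ī = 32 039 583 mm⁴.
Transfer it to a horizontal axis along the bottom face using Ī + A·d² with d = y − 0:
  the section: d = 65 mm → contributes +128 158 333 mm⁴
Total I = 128 158 333 mm⁴.

I_base ≈ 1.282 × 10⁸ mm⁴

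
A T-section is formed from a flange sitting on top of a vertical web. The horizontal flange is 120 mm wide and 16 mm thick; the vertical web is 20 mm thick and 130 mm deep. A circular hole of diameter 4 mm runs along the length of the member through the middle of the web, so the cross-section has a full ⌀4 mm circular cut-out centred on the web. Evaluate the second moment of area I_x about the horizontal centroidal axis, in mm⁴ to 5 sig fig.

I_x ≈ 9.5760 × 10⁶ mm⁴

Break the section into simple shapes (no overlaps), measuring from the bottom-left corner of the bounding box.
Flange: 120 × 16, A = 1 920 mm², y = 138 mm, Ī = 40 960 mm⁴.
Web: 20 × 130, A = 2 600 mm², y = 65 mm, Ī = 3 661 667 mm⁴.
Hole (subtracted): ⌀4, A = 12.56637 mm², y = 65 mm, Ī = 12.56637 mm⁴.
Centroid: ȳ = ΣA·y / ΣA = 96.0953 mm.
Transfer each piece to the horizontal centroidal axis using Ī + A·d² with d = y − 96.0953:
  flange: d = 41.9047 mm → contributes +3 412 487 mm⁴
  web: d = -31.0953 mm → contributes +6 175 653 mm⁴
  hole: d = -31.0953 mm → contributes −12163.21 mm⁴
Total I = 9 575 977 mm⁴.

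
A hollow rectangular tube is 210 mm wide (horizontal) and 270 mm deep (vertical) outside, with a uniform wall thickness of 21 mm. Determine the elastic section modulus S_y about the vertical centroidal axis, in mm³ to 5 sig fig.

S_y ≈ 1.1265 × 10⁶ mm³

Split into non-overlapping primitives; take the origin at the lower-left of the bounding box.
Outer rectangle: 210 × 270, A = 56 700 mm², x = 105 mm, Ī = 208 372 500 mm⁴.
Inner void (subtracted): 168 × 228, A = 38 304 mm², x = 105 mm, Ī = 90 091 008 mm⁴.
By symmetry the centroid is at mid-width, x̄ = 105 mm.
All pieces are centred on the vertical centroidal axis, so I = ΣĪ (holes subtracted) = 118 281 492 mm⁴.
Extreme fibre distance c = 105 mm; S = I/c = 1 126 490 mm³.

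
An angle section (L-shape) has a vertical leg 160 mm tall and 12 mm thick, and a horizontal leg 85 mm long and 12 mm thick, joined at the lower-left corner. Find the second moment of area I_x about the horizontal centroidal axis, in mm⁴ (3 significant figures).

Decompose the section into non-overlapping parts with the origin at the bottom-left of its bounding rectangle.
Vertical leg: 12 × 160, A = 1 920 mm², y = 80 mm, Ī = 4 096 000 mm⁴.
Horizontal leg (remainder): 73 × 12, A = 876 mm², y = 6 mm, Ī = 10 512 mm⁴.
Centroid: ȳ = ΣA·y / ΣA = 56.815 mm.
Transfer each piece to the horizontal centroidal axis using Ī + A·d² with d = y − 56.815:
  vertical leg: d = 23.185 mm → contributes +5 128 045 mm⁴
  horizontal leg (remainder): d = -50.815 mm → contributes +2 272 528 mm⁴
Total I = 7 400 573 mm⁴.

I_x ≈ 7.40 × 10⁶ mm⁴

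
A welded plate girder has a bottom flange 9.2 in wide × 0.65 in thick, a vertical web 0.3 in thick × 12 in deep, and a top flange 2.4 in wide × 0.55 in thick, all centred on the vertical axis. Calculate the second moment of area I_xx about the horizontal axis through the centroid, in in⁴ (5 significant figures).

I_xx ≈ 254.59 in⁴

Split into non-overlapping primitives; take the origin at the lower-left of the bounding box.
Bottom plate: 9.2 × 0.65, A = 5.98 in², y = 0.325 in, Ī = 0.2105458 in⁴.
Web plate: 0.3 × 12, A = 3.6 in², y = 6.65 in, Ī = 43.2 in⁴.
Top plate: 2.4 × 0.55, A = 1.32 in², y = 12.925 in, Ī = 0.033275 in⁴.
Centroid: ȳ = ΣA·y / ΣA = 3.939862 in.
Transfer each piece to the horizontal axis through the centroid using Ī + A·d² with d = y − 3.939862:
  bottom plate: d = -3.614862 in → contributes +78.35258 in⁴
  web plate: d = 2.710138 in → contributes +69.64145 in⁴
  top plate: d = 8.985138 in → contributes +106.6004 in⁴
Total I = 254.5945 in⁴.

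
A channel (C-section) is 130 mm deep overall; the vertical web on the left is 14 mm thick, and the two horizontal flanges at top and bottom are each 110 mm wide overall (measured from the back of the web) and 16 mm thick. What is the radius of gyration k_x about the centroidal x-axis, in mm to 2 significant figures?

Treat the section as a set of non-overlapping primitives; coordinates are from the bounding-box lower-left.
Web: 14 × 130, A = 1 820 mm², y = 65 mm, Ī = 2 563 167 mm⁴.
Top flange (beyond web): 96 × 16, A = 1 536 mm², y = 122 mm, Ī = 32 768 mm⁴.
Bottom flange (beyond web): 96 × 16, A = 1 536 mm², y = 8 mm, Ī = 32 768 mm⁴.
By symmetry the centroid is at mid-height, ȳ = 65 mm.
Transfer each piece to the centroidal x-axis using Ī + A·d² with d = y − 65:
  web: d = 0 mm → contributes +2 563 167 mm⁴
  top flange (beyond web): d = 57 mm → contributes +5 023 232 mm⁴
  bottom flange (beyond web): d = -57 mm → contributes +5 023 232 mm⁴
Total I = 12 609 631 mm⁴.
Radius of gyration: k = √(I/A) = √(12 609 631 / 4 892) = 50.77 mm.

k_x ≈ 51 mm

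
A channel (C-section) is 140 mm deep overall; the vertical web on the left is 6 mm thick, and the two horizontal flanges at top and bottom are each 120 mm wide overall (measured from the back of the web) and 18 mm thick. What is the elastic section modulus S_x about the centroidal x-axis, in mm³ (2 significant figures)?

S_x ≈ 2.4 × 10⁵ mm³

Treat the section as a set of non-overlapping primitives; coordinates are from the bounding-box lower-left.
Web: 6 × 140, A = 840 mm², y = 70 mm, Ī = 1 372 000 mm⁴.
Top flange (beyond web): 114 × 18, A = 2 052 mm², y = 131 mm, Ī = 55 404 mm⁴.
Bottom flange (beyond web): 114 × 18, A = 2 052 mm², y = 9 mm, Ī = 55 404 mm⁴.
By symmetry the centroid is at mid-height, ȳ = 70 mm.
Transfer each piece to the centroidal x-axis using Ī + A·d² with d = y − 70:
  web: d = 0 mm → contributes +1 372 000 mm⁴
  top flange (beyond web): d = 61 mm → contributes +7 690 896 mm⁴
  bottom flange (beyond web): d = -61 mm → contributes +7 690 896 mm⁴
Total I = 16 753 792 mm⁴.
Extreme fibre distance c = 70 mm; S = I/c = 239 340 mm³.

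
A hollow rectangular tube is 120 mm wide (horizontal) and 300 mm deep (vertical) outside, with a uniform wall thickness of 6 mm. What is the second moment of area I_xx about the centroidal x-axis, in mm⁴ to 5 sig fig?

I_xx ≈ 5.5009 × 10⁷ mm⁴

Split into non-overlapping primitives; take the origin at the lower-left of the bounding box.
Outer rectangle: 120 × 300, A = 36 000 mm², y = 150 mm, Ī = 270 000 000 mm⁴.
Inner void (subtracted): 108 × 288, A = 31 104 mm², y = 150 mm, Ī = 214 990 848 mm⁴.
By symmetry the centroid is at mid-height, ȳ = 150 mm.
All pieces are centred on the centroidal x-axis, so I = ΣĪ (holes subtracted) = 55 009 152 mm⁴.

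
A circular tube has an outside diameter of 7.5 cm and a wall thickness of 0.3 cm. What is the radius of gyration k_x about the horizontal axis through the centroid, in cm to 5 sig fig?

Treat the section as a set of non-overlapping primitives; coordinates are from the bounding-box lower-left.
Outer circle: ⌀7.5, A = 44.17865 cm², y = 3.75 cm, Ī = 155.3156 cm⁴.
Bore (subtracted): ⌀6.9, A = 37.39281 cm², y = 3.75 cm, Ī = 111.267 cm⁴.
By symmetry the centroid is at mid-height, ȳ = 3.75 cm.
All pieces are centred on the horizontal axis through the centroid, so I = ΣĪ (holes subtracted) = 44.04858 cm⁴.
Radius of gyration: k = √(I/A) = √(44.04858 / 6.78584) = 2.547793 cm.

k_x ≈ 2.5478 cm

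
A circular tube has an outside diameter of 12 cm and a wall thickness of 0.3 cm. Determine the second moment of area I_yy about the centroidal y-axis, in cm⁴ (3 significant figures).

Break the section into simple shapes (no overlaps), measuring from the bottom-left corner of the bounding box.
Outer circle: ⌀12, A = 113.1 cm², x = 6 cm, Ī = 1017.9 cm⁴.
Bore (subtracted): ⌀11.4, A = 102.07 cm², x = 6 cm, Ī = 829.07 cm⁴.
By symmetry the centroid is at mid-width, x̄ = 6 cm.
All pieces are centred on the centroidal y-axis, so I = ΣĪ (holes subtracted) = 188.81 cm⁴.

I_yy ≈ 189 cm⁴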